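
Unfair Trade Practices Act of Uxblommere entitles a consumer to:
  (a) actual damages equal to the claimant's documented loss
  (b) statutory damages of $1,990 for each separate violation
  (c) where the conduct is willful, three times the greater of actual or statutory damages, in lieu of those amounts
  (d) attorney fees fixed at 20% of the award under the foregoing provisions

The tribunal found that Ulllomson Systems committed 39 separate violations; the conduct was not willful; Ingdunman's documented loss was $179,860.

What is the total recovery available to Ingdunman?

Statutory damages: 39 × $1,990 = $77,610
Conduct not willful: the in-lieu enhancement does not apply.
Actual plus statutory damages: $179,860 + $77,610 = $257,470
Attorney fees: 20% of $257,470 = $51,494
Total recovery: $257,470 + $51,494 = $308,964

$308,964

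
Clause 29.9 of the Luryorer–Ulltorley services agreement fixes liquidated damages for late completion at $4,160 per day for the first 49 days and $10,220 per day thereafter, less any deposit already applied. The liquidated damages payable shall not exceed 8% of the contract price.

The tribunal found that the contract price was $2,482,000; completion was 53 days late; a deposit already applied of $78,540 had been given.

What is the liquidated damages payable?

First 49 days: 49 × $4,160 = $203,840
Remaining days: (53 − 49) × $10,220 = $40,880
Accrued per-day damages: $203,840 + $40,880 = $244,720
Less deposit already applied: $244,720 − $78,540 = $166,180
Cap: 8% of $2,482,000 = $198,560
Cap at $198,560: $166,180 is within the cap, no reduction.

$166,180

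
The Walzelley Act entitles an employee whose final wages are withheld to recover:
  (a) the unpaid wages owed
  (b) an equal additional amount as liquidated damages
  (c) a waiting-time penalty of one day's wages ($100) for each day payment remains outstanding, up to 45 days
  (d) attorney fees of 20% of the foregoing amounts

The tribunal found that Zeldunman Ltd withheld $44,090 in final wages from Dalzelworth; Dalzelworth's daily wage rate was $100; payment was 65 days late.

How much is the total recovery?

Liquidated damages (equal amount): $44,090
Penalty days: min(65, 45) = 45
Waiting-time penalty: 45 × $100 = $4,500
Subtotal: $44,090 + $44,090 + $4,500 = $92,680
Attorney fees: 20% of $92,680 = $18,536
Total award: $92,680 + $18,536 = $111,216

$111,216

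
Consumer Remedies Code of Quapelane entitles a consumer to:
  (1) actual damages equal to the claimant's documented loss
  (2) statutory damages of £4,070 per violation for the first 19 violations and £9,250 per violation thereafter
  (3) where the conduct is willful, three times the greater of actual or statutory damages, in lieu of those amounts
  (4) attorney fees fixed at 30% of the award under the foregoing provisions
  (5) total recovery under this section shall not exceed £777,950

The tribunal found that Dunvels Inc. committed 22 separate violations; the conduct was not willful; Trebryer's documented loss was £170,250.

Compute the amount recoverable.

Total recovery: £357,929

First 19 violations: 19 × £4,070 = £77,330
Remaining violations: (22 − 19) × £9,250 = £27,750
Statutory damages: £77,330 + £27,750 = £105,080
Conduct not willful: the in-lieu enhancement does not apply.
Actual plus statutory damages: £170,250 + £105,080 = £275,330
Attorney fees: 30% of £275,330 = £82,599
Total before cap: £275,330 + £82,599 = £357,929
Cap at £777,950: £357,929 is within the cap, no reduction.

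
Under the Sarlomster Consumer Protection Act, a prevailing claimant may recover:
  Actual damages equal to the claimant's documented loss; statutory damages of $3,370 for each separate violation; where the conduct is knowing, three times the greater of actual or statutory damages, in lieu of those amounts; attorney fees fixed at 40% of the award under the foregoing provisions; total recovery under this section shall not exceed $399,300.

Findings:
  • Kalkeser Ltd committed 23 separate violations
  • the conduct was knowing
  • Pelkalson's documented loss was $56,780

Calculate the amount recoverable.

$325,542

Statutory damages: 23 × $3,370 = $77,510
Greater of actual damages ($56,780) or statutory damages ($77,510): $77,510
Trebled: 3 × $77,510 = $232,530
Attorney fees: 40% of $232,530 = $93,012
Total before cap: $232,530 + $93,012 = $325,542
Cap at $399,300: $325,542 is within the cap, no reduction.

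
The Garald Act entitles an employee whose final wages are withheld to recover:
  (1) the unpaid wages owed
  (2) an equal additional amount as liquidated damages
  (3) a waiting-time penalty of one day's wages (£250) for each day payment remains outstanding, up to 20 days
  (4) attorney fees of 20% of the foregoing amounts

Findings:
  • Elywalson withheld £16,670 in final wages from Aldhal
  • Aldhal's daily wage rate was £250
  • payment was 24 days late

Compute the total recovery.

£46,008

Liquidated damages (equal amount): £16,670
Penalty days: min(24, 20) = 20
Waiting-time penalty: 20 × £250 = £5,000
Subtotal: £16,670 + £16,670 + £5,000 = £38,340
Attorney fees: 20% of £38,340 = £7,668
Total award: £38,340 + £7,668 = £46,008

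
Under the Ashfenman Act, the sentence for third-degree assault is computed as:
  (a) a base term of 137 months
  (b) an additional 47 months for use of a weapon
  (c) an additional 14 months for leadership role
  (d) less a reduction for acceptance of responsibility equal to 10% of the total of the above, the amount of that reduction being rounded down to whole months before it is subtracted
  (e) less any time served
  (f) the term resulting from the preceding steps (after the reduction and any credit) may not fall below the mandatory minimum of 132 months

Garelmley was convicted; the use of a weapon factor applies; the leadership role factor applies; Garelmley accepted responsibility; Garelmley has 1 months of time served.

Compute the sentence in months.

Use of a weapon enhancement: +47 months
Leadership role enhancement: +14 months
Adjusted term: 137 months + 47 months + 14 months = 198 months
Acceptance of responsibility reduction: 10% of 198 months = 19 months (rounded down)
After reduction: 198 − 19 = 179 months
Less time served: 179 months − 1 months = 178 months
Minimum 132 months: 178 months meets the minimum, no increase.

178 months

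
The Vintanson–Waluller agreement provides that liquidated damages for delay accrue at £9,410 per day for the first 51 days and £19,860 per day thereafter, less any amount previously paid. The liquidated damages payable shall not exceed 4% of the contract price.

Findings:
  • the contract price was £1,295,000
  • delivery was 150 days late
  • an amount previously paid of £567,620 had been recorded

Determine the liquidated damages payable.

First 51 days: 51 × £9,410 = £479,910
Remaining days: (150 − 51) × £19,860 = £1,966,140
Accrued per-day damages: £479,910 + £1,966,140 = £2,446,050
Less amount previously paid: £2,446,050 − £567,620 = £1,878,430
Cap: 4% of £1,295,000 = £51,800
Cap at £51,800: £1,878,430 exceeds the cap → £51,800

Liquidated damages: £51,800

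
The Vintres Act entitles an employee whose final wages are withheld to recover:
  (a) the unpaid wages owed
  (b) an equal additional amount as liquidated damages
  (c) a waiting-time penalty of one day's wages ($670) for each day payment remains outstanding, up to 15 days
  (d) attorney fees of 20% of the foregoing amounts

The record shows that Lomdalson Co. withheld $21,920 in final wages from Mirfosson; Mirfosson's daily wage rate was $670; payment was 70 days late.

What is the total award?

$64,668

Liquidated damages (equal amount): $21,920
Penalty days: min(70, 15) = 15
Waiting-time penalty: 15 × $670 = $10,050
Subtotal: $21,920 + $21,920 + $10,050 = $53,890
Attorney fees: 20% of $53,890 = $10,778
Total award: $53,890 + $10,778 = $64,668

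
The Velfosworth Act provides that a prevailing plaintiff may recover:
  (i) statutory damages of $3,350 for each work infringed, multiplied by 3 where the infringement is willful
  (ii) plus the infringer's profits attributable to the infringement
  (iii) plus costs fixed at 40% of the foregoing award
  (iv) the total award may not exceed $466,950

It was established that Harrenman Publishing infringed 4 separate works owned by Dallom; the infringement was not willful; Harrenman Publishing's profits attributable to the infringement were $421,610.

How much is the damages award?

$466,950

Statutory damages: 4 × $3,350 = $13,400
Infringement not willful: no ×3 enhancement.
Combined award: $13,400 + $421,610 = $435,010
Costs: 40% of $435,010 = $174,004
Award plus costs: $435,010 + $174,004 = $609,014
Cap at $466,950: $609,014 exceeds the cap → $466,950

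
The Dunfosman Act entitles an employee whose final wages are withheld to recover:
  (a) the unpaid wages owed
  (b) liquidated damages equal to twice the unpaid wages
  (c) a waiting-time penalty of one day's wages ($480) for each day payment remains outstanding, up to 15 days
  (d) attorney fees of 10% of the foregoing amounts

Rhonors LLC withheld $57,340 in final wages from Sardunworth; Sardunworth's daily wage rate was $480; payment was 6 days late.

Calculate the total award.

Doubled: 2 × $57,340 = $114,680
Penalty days: min(6, 15) = 6
Waiting-time penalty: 6 × $480 = $2,880
Subtotal: $57,340 + $114,680 + $2,880 = $174,900
Attorney fees: 10% of $174,900 = $17,490
Total award: $174,900 + $17,490 = $192,390

$192,390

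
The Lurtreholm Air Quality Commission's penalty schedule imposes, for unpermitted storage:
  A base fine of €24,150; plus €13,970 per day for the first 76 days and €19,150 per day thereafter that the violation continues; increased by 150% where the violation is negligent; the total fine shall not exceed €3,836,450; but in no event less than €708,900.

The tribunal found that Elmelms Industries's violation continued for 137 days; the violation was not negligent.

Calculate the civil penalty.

€2,254,020

First 76 days: 76 × €13,970 = €1,061,720
Remaining days: (137 − 76) × €19,150 = €1,168,150
Per-day component: €1,061,720 + €1,168,150 = €2,229,870
Base plus per-day: €24,150 + €2,229,870 = €2,254,020
The violation was not negligent: no 150% increase.
Cap at €3,836,450: €2,254,020 is within the cap, no reduction.
Minimum €708,900: €2,254,020 meets the minimum, no increase.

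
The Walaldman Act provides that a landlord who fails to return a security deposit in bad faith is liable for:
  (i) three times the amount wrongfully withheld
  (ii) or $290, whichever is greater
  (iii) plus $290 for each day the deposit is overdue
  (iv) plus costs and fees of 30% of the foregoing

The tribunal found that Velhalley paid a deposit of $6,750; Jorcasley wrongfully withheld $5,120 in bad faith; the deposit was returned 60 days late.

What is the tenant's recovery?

Trebled: 3 × $5,120 = $15,360
Minimum $290: $15,360 meets the minimum, no increase.
Late-return penalty: 60 × $290 = $17,400
Damages plus late penalty: $15,360 + $17,400 = $32,760
Costs and fees: 30% of $32,760 = $9,828
Total recovery: $32,760 + $9,828 = $42,588

$42,588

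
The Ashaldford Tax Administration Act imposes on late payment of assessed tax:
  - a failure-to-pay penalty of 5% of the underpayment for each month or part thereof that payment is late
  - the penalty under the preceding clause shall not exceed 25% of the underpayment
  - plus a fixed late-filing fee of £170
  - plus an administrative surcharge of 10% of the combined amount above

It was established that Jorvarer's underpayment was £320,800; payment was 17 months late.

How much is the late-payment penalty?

Accrued rate: 5% × 17 = 85%, capped at 25% → 25%
Failure-to-pay penalty: 25% of £320,800 = £80,200
Penalty before surcharge: £80,200 + £170 = £80,370
Administrative surcharge: 10% of £80,370 = £8,037
Total penalty: £80,370 + £8,037 = £88,407

£88,407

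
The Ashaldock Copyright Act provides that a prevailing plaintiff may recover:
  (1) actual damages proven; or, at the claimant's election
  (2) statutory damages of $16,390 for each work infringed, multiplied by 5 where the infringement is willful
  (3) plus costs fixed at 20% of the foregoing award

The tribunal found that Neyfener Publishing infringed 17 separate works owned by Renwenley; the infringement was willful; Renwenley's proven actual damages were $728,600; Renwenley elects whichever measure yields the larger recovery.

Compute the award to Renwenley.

Statutory damages: 17 × $16,390 = $278,630
Multiplied by 5: 5 × $278,630 = $1,393,150
Greater of actual damages ($728,600) or enhanced statutory damages ($1,393,150): $1,393,150
Costs: 20% of $1,393,150 = $278,630
Award plus costs: $1,393,150 + $278,630 = $1,671,780

$1,671,780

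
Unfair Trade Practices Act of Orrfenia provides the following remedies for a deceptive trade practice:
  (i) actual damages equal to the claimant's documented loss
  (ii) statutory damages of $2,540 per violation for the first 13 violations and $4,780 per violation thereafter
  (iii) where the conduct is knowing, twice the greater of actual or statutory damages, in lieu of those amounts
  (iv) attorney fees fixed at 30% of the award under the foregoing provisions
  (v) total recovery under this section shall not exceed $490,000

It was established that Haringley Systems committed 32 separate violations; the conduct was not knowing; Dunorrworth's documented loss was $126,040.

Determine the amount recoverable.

First 13 violations: 13 × $2,540 = $33,020
Remaining violations: (32 − 13) × $4,780 = $90,820
Statutory damages: $33,020 + $90,820 = $123,840
Conduct not knowing: the in-lieu enhancement does not apply.
Actual plus statutory damages: $126,040 + $123,840 = $249,880
Attorney fees: 30% of $249,880 = $74,964
Total before cap: $249,880 + $74,964 = $324,844
Cap at $490,000: $324,844 is within the cap, no reduction.

$324,844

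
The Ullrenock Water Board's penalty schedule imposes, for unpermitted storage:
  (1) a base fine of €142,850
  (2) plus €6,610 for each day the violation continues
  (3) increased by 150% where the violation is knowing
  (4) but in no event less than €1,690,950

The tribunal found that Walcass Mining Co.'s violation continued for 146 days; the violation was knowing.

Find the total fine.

€2,769,775

Per-day component: 146 × €6,610 = €965,060
Base plus per-day: €142,850 + €965,060 = €1,107,910
Enhancement: 150% of €1,107,910 = €1,661,865
Enhanced fine: €1,107,910 + €1,661,865 = €2,769,775
Minimum €1,690,950: €2,769,775 meets the minimum, no increase.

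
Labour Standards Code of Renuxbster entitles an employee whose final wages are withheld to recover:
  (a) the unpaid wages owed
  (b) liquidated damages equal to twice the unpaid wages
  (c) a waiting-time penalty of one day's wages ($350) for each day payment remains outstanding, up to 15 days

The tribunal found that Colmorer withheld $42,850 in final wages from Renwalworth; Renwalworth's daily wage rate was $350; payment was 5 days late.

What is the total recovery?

Doubled: 2 × $42,850 = $85,700
Penalty days: min(5, 15) = 5
Waiting-time penalty: 5 × $350 = $1,750
Total award: $42,850 + $85,700 + $1,750 = $130,300

$130,300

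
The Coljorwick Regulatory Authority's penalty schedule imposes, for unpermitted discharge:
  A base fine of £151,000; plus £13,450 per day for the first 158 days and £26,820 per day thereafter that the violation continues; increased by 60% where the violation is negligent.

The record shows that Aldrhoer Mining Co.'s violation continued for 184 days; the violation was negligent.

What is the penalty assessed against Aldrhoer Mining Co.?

First 158 days: 158 × £13,450 = £2,125,100
Remaining days: (184 − 158) × £26,820 = £697,320
Per-day component: £2,125,100 + £697,320 = £2,822,420
Base plus per-day: £151,000 + £2,822,420 = £2,973,420
Enhancement: 60% of £2,973,420 = £1,784,052
Enhanced fine: £2,973,420 + £1,784,052 = £4,757,472

£4,757,472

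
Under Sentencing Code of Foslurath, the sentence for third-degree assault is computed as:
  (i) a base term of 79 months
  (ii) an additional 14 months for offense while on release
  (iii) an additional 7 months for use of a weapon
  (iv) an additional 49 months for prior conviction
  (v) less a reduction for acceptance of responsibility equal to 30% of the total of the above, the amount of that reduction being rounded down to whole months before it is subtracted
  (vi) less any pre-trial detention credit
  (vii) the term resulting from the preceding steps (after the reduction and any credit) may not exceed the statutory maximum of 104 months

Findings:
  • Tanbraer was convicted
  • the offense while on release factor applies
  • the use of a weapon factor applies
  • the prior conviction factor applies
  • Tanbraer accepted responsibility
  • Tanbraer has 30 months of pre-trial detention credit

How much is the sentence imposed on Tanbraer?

Offense while on release enhancement: +14 months
Use of a weapon enhancement: +7 months
Prior conviction enhancement: +49 months
Adjusted term: 79 months + 14 months + 7 months + 49 months = 149 months
Acceptance of responsibility reduction: 30% of 149 months = 44 months (rounded down)
After reduction: 149 − 44 = 105 months
Less pre-trial detention credit: 105 months − 30 months = 75 months
Cap at 104 months: 75 months is within the cap, no reduction.

75 months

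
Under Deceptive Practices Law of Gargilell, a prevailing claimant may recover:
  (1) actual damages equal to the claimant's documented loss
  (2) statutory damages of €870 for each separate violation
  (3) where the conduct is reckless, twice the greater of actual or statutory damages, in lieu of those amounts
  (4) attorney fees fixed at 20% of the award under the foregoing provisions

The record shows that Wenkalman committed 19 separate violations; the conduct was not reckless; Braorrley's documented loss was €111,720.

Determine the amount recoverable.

Statutory damages: 19 × €870 = €16,530
Conduct not reckless: the in-lieu enhancement does not apply.
Actual plus statutory damages: €111,720 + €16,530 = €128,250
Attorney fees: 20% of €128,250 = €25,650
Total recovery: €128,250 + €25,650 = €153,900

€153,900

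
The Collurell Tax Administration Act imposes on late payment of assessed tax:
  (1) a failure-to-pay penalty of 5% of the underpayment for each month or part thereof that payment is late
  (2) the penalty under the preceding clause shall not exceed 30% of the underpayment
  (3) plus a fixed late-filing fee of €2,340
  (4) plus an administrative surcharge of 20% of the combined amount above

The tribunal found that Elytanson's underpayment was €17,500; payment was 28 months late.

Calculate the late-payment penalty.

Accrued rate: 5% × 28 = 140%, capped at 30% → 30%
Failure-to-pay penalty: 30% of €17,500 = €5,250
Penalty before surcharge: €5,250 + €2,340 = €7,590
Administrative surcharge: 20% of €7,590 = €1,518
Total penalty: €7,590 + €1,518 = €9,108

€9,108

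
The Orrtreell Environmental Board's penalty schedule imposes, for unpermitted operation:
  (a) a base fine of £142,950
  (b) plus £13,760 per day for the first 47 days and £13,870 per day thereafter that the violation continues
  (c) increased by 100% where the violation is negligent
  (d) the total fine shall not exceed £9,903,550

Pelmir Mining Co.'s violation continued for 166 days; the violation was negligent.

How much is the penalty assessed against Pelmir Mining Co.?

First 47 days: 47 × £13,760 = £646,720
Remaining days: (166 − 47) × £13,870 = £1,650,530
Per-day component: £646,720 + £1,650,530 = £2,297,250
Base plus per-day: £142,950 + £2,297,250 = £2,440,200
Enhancement: 100% of £2,440,200 = £2,440,200
Enhanced fine: £2,440,200 + £2,440,200 = £4,880,400
Cap at £9,903,550: £4,880,400 is within the cap, no reduction.

£4,880,400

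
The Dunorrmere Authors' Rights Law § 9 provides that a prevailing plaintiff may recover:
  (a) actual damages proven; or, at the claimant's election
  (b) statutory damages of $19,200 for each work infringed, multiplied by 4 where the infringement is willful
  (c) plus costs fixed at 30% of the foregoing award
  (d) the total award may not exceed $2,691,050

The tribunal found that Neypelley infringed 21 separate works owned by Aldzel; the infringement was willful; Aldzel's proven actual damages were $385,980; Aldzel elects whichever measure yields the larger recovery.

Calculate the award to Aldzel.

Statutory damages: 21 × $19,200 = $403,200
Multiplied by 4: 4 × $403,200 = $1,612,800
Greater of actual damages ($385,980) or enhanced statutory damages ($1,612,800): $1,612,800
Costs: 30% of $1,612,800 = $483,840
Award plus costs: $1,612,800 + $483,840 = $2,096,640
Cap at $2,691,050: $2,096,640 is within the cap, no reduction.

$2,096,640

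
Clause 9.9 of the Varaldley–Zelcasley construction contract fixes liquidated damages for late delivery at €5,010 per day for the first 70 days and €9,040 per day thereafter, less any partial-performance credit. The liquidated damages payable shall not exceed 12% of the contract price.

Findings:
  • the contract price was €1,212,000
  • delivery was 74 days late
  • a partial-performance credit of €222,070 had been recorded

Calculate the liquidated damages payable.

First 70 days: 70 × €5,010 = €350,700
Remaining days: (74 − 70) × €9,040 = €36,160
Accrued per-day damages: €350,700 + €36,160 = €386,860
Less partial-performance credit: €386,860 − €222,070 = €164,790
Cap: 12% of €1,212,000 = €145,440
Cap at €145,440: €164,790 exceeds the cap → €145,440

€145,440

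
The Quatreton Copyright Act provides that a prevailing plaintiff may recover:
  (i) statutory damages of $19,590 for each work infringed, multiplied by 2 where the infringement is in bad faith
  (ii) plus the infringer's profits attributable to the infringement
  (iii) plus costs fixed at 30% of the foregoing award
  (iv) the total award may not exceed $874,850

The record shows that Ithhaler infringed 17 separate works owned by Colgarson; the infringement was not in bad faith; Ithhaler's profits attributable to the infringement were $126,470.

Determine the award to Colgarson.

Statutory damages: 17 × $19,590 = $333,030
Infringement not in bad faith: no ×2 enhancement.
Combined award: $333,030 + $126,470 = $459,500
Costs: 30% of $459,500 = $137,850
Award plus costs: $459,500 + $137,850 = $597,350
Cap at $874,850: $597,350 is within the cap, no reduction.

$597,350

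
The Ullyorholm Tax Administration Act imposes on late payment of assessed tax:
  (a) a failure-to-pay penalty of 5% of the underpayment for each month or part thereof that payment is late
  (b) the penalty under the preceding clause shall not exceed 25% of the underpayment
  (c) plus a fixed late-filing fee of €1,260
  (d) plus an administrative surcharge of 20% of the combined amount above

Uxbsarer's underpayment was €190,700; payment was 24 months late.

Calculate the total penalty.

Penalty: €58,722

Accrued rate: 5% × 24 = 120%, capped at 25% → 25%
Failure-to-pay penalty: 25% of €190,700 = €47,675
Penalty before surcharge: €47,675 + €1,260 = €48,935
Administrative surcharge: 20% of €48,935 = €9,787
Total penalty: €48,935 + €9,787 = €58,722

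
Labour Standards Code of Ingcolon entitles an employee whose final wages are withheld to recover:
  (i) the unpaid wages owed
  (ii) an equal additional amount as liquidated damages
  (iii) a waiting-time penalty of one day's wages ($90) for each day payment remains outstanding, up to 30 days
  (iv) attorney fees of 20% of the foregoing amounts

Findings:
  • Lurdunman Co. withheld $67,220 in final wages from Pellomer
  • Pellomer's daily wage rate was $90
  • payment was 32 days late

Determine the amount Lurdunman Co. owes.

$164,568

Liquidated damages (equal amount): $67,220
Penalty days: min(32, 30) = 30
Waiting-time penalty: 30 × $90 = $2,700
Subtotal: $67,220 + $67,220 + $2,700 = $137,140
Attorney fees: 20% of $137,140 = $27,428
Total award: $137,140 + $27,428 = $164,568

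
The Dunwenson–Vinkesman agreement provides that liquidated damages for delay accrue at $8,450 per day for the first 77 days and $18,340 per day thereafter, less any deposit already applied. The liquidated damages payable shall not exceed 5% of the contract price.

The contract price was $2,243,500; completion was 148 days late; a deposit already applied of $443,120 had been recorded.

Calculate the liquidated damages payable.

$112,175

First 77 days: 77 × $8,450 = $650,650
Remaining days: (148 − 77) × $18,340 = $1,302,140
Accrued per-day damages: $650,650 + $1,302,140 = $1,952,790
Less deposit already applied: $1,952,790 − $443,120 = $1,509,670
Cap: 5% of $2,243,500 = $112,175
Cap at $112,175: $1,509,670 exceeds the cap → $112,175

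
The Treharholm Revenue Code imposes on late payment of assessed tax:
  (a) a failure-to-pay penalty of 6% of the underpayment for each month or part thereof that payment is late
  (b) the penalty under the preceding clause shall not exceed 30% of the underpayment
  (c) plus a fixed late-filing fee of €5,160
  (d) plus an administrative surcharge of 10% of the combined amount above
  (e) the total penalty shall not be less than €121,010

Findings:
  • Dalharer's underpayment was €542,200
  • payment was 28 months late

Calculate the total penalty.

€184,602

Accrued rate: 6% × 28 = 168%, capped at 30% → 30%
Failure-to-pay penalty: 30% of €542,200 = €162,660
Penalty before surcharge: €162,660 + €5,160 = €167,820
Administrative surcharge: 10% of €167,820 = €16,782
Total penalty: €167,820 + €16,782 = €184,602
Minimum €121,010: €184,602 meets the minimum, no increase.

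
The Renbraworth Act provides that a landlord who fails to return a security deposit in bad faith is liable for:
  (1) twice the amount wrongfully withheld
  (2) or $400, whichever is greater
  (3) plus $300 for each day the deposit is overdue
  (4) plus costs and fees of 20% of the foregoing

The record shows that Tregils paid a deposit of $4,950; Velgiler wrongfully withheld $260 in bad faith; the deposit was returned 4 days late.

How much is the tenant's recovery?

Doubled: 2 × $260 = $520
Minimum $400: $520 meets the minimum, no increase.
Late-return penalty: 4 × $300 = $1,200
Damages plus late penalty: $520 + $1,200 = $1,720
Costs and fees: 20% of $1,720 = $344
Total recovery: $1,720 + $344 = $2,064

$2,064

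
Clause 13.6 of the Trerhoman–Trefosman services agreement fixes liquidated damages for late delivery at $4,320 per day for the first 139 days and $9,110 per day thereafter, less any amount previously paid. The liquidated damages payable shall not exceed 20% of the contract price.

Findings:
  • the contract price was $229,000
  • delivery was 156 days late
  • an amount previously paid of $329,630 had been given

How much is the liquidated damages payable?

$45,800

First 139 days: 139 × $4,320 = $600,480
Remaining days: (156 − 139) × $9,110 = $154,870
Accrued per-day damages: $600,480 + $154,870 = $755,350
Less amount previously paid: $755,350 − $329,630 = $425,720
Cap: 20% of $229,000 = $45,800
Cap at $45,800: $425,720 exceeds the cap → $45,800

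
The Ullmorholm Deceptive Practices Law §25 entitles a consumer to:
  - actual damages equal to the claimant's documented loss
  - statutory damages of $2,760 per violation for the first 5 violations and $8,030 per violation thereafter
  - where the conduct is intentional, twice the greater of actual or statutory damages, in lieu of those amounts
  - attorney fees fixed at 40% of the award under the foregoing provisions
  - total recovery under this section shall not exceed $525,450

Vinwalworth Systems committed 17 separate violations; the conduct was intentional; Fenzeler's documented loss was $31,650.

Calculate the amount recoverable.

First 5 violations: 5 × $2,760 = $13,800
Remaining violations: (17 − 5) × $8,030 = $96,360
Statutory damages: $13,800 + $96,360 = $110,160
Greater of actual damages ($31,650) or statutory damages ($110,160): $110,160
Doubled: 2 × $110,160 = $220,320
Attorney fees: 40% of $220,320 = $88,128
Total before cap: $220,320 + $88,128 = $308,448
Cap at $525,450: $308,448 is within the cap, no reduction.

$308,448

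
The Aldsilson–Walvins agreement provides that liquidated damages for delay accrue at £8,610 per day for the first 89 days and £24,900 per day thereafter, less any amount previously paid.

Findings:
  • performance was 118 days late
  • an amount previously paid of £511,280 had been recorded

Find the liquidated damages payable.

£977,110

First 89 days: 89 × £8,610 = £766,290
Remaining days: (118 − 89) × £24,900 = £722,100
Accrued per-day damages: £766,290 + £722,100 = £1,488,390
Less amount previously paid: £1,488,390 − £511,280 = £977,110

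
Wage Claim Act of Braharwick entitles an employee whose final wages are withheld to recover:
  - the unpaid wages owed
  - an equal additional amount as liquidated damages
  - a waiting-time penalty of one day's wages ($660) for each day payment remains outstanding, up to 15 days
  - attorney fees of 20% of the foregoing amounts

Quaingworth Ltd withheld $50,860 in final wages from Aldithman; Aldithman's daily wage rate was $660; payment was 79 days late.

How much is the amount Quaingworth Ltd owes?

Liquidated damages (equal amount): $50,860
Penalty days: min(79, 15) = 15
Waiting-time penalty: 15 × $660 = $9,900
Subtotal: $50,860 + $50,860 + $9,900 = $111,620
Attorney fees: 20% of $111,620 = $22,324
Total award: $111,620 + $22,324 = $133,944

Total award: $133,944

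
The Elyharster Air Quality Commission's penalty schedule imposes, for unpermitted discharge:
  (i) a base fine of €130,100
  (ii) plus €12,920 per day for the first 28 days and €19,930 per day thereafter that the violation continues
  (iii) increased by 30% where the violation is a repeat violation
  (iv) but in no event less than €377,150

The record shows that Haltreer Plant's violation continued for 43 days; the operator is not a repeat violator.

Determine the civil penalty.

First 28 days: 28 × €12,920 = €361,760
Remaining days: (43 − 28) × €19,930 = €298,950
Per-day component: €361,760 + €298,950 = €660,710
Base plus per-day: €130,100 + €660,710 = €790,810
The operator is not a repeat violator: no 30% increase.
Minimum €377,150: €790,810 meets the minimum, no increase.

Civil penalty: €790,810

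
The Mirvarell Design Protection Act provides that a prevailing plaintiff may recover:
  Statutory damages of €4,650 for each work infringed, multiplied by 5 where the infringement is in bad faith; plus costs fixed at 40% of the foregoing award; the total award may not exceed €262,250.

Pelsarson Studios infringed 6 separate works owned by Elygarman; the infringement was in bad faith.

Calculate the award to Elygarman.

€195,300

Statutory damages: 6 × €4,650 = €27,900
Multiplied by 5: 5 × €27,900 = €139,500
Costs: 40% of €139,500 = €55,800
Award plus costs: €139,500 + €55,800 = €195,300
Cap at €262,250: €195,300 is within the cap, no reduction.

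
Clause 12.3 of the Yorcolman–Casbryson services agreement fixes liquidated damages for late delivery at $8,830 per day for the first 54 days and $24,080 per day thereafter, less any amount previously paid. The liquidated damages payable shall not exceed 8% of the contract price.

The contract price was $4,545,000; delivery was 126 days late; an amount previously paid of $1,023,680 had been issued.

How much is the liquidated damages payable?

$363,600

First 54 days: 54 × $8,830 = $476,820
Remaining days: (126 − 54) × $24,080 = $1,733,760
Accrued per-day damages: $476,820 + $1,733,760 = $2,210,580
Less amount previously paid: $2,210,580 − $1,023,680 = $1,186,900
Cap: 8% of $4,545,000 = $363,600
Cap at $363,600: $1,186,900 exceeds the cap → $363,600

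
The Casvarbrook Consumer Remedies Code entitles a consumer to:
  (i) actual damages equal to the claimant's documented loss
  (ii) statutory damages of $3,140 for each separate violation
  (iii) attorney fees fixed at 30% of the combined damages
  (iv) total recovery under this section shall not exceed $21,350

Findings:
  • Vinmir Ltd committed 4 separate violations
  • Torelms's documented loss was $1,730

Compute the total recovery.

Statutory damages: 4 × $3,140 = $12,560
Combined damages: $1,730 + $12,560 = $14,290
Attorney fees: 30% of $14,290 = $4,287
Total before cap: $14,290 + $4,287 = $18,577
Cap at $21,350: $18,577 is within the cap, no reduction.

Total recovery: $18,577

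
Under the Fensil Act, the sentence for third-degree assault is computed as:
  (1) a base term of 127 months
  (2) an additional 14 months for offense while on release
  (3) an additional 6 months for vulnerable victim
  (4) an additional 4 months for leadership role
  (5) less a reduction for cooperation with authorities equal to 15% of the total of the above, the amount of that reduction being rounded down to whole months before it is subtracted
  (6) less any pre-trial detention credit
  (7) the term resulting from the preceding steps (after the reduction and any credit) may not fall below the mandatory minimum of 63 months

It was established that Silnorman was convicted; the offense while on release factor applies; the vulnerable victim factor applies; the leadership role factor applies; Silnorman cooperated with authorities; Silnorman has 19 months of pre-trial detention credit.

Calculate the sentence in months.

Offense while on release enhancement: +14 months
Vulnerable victim enhancement: +6 months
Leadership role enhancement: +4 months
Adjusted term: 127 months + 14 months + 6 months + 4 months = 151 months
Cooperation with authorities reduction: 15% of 151 months = 22 months (rounded down)
After reduction: 151 − 22 = 129 months
Less pre-trial detention credit: 129 months − 19 months = 110 months
Minimum 63 months: 110 months meets the minimum, no increase.

110 months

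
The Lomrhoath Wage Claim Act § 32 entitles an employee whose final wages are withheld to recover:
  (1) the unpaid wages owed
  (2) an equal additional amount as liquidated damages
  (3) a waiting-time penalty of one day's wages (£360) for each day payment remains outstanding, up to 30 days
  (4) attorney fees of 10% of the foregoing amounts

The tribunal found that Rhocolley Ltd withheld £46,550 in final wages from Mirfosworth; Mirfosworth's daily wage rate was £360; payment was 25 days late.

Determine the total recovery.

Liquidated damages (equal amount): £46,550
Penalty days: min(25, 30) = 25
Waiting-time penalty: 25 × £360 = £9,000
Subtotal: £46,550 + £46,550 + £9,000 = £102,100
Attorney fees: 10% of £102,100 = £10,210
Total award: £102,100 + £10,210 = £112,310

Total award: £112,310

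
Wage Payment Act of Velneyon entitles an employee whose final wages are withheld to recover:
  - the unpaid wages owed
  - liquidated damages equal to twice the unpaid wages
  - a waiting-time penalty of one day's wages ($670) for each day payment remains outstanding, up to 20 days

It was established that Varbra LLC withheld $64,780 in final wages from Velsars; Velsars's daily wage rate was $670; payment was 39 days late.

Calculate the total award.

$207,740

Doubled: 2 × $64,780 = $129,560
Penalty days: min(39, 20) = 20
Waiting-time penalty: 20 × $670 = $13,400
Total award: $64,780 + $129,560 + $13,400 = $207,740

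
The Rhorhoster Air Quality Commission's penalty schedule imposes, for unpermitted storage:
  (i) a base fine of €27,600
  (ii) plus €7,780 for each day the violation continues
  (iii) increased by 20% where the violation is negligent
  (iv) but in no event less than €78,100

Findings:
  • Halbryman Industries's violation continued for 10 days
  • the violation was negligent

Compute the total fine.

Per-day component: 10 × €7,780 = €77,800
Base plus per-day: €27,600 + €77,800 = €105,400
Enhancement: 20% of €105,400 = €21,080
Enhanced fine: €105,400 + €21,080 = €126,480
Minimum €78,100: €126,480 meets the minimum, no increase.

€126,480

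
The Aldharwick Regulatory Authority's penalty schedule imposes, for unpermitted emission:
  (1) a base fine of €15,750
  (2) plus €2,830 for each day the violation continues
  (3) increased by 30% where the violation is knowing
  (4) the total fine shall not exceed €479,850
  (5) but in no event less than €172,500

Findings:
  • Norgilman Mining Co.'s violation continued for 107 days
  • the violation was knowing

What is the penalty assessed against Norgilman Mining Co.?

Per-day component: 107 × €2,830 = €302,810
Base plus per-day: €15,750 + €302,810 = €318,560
Enhancement: 30% of €318,560 = €95,568
Enhanced fine: €318,560 + €95,568 = €414,128
Cap at €479,850: €414,128 is within the cap, no reduction.
Minimum €172,500: €414,128 meets the minimum, no increase.

€414,128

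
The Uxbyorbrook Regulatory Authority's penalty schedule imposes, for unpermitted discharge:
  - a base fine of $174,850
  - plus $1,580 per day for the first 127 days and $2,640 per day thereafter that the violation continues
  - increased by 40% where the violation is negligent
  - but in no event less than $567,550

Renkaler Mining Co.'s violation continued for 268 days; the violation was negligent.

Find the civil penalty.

$1,046,850

First 127 days: 127 × $1,580 = $200,660
Remaining days: (268 − 127) × $2,640 = $372,240
Per-day component: $200,660 + $372,240 = $572,900
Base plus per-day: $174,850 + $572,900 = $747,750
Enhancement: 40% of $747,750 = $299,100
Enhanced fine: $747,750 + $299,100 = $1,046,850
Minimum $567,550: $1,046,850 meets the minimum, no increase.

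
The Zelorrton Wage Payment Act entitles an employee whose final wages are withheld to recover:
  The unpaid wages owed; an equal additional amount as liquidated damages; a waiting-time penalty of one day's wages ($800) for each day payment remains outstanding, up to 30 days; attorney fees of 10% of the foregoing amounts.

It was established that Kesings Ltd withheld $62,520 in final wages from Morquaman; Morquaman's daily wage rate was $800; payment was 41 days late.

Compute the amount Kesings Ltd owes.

$163,944

Liquidated damages (equal amount): $62,520
Penalty days: min(41, 30) = 30
Waiting-time penalty: 30 × $800 = $24,000
Subtotal: $62,520 + $62,520 + $24,000 = $149,040
Attorney fees: 10% of $149,040 = $14,904
Total award: $149,040 + $14,904 = $163,944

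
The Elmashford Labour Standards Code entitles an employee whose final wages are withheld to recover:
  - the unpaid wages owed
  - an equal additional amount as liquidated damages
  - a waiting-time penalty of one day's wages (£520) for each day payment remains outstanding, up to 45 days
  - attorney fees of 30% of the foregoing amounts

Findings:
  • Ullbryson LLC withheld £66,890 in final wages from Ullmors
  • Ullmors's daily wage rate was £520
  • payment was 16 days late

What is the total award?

£184,730

Liquidated damages (equal amount): £66,890
Penalty days: min(16, 45) = 16
Waiting-time penalty: 16 × £520 = £8,320
Subtotal: £66,890 + £66,890 + £8,320 = £142,100
Attorney fees: 30% of £142,100 = £42,630
Total award: £142,100 + £42,630 = £184,730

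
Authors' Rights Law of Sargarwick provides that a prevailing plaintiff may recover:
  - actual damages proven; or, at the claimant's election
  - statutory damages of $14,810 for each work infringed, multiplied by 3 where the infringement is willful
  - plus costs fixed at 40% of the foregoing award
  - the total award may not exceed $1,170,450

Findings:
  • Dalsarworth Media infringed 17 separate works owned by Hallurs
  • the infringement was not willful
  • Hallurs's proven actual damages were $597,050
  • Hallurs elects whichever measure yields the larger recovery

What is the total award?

$835,870

Statutory damages: 17 × $14,810 = $251,770
Infringement not willful: no ×3 enhancement.
Greater of actual damages ($597,050) or statutory damages ($251,770): $597,050
Costs: 40% of $597,050 = $238,820
Award plus costs: $597,050 + $238,820 = $835,870
Cap at $1,170,450: $835,870 is within the cap, no reduction.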